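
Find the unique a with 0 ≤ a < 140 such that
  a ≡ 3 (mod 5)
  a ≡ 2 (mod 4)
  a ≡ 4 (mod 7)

18

The moduli are pairwise coprime; N = 5·4·7 = 140.
N/5 = 28; 28 ≡ 3 (mod 5); 3·2 ≡ 1, so inverse 2.
N/4 = 35; 35 ≡ 3 (mod 4); 3·3 ≡ 1, so inverse 3.
N/7 = 20; 20 ≡ 6 (mod 7); 6·6 ≡ 1, so inverse 6.
a ≡ 3·28·2 + 2·35·3 + 4·20·6 = 858.
858 mod 140 = 18.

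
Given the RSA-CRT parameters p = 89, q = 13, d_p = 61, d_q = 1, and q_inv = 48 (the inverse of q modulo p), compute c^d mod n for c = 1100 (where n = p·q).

879

m₁ = c^(d_p) mod p: c ≡ 32 (mod 89), and 32^61 mod 89 = 78.
m₂ = c^(d_q) mod q: c ≡ 8 (mod 13), and 8^1 mod 13 = 8.
h = q_inv·(m₁ − m₂) mod p = 48·(78 − 8) mod 89 = 67.
m = m₂ + h·q = 8 + 67·13 = 879.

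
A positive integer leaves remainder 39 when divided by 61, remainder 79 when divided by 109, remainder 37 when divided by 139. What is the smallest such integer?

From a ≡ 39 (mod 61) write a = 39 + 61t. Substituting into a ≡ 79 (mod 109) gives 61t ≡ 40 (mod 109), and since 61⁻¹ ≡ 84 (mod 109), t ≡ 90. Hence a ≡ 39 + 61·90 = 5529 (mod 6649).
From a ≡ 5529 (mod 6649) write a = 5529 + 6649t. Substituting into a ≡ 37 (mod 139) gives 6649t ≡ 68 (mod 139), and since 116⁻¹ ≡ 6 (mod 139), t ≡ 130. Hence a ≡ 5529 + 6649·130 = 869899 (mod 924211).

869899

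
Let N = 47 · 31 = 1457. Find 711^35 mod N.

836

Mod 47: 711 ≡ 6; 6^35 ≡ 37 (mod 47).
Mod 31: 711 ≡ 29; by Fermat, exponent reduces to 35 mod 30 = 5; 29^5 ≡ 30 (mod 31).
Combine by CRT: x ≡ 37 (mod 47), x ≡ 30 (mod 31) ⇒ x ≡ 836 (mod 1457).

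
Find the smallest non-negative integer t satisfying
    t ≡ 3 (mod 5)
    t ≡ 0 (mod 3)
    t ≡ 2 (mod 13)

The moduli are pairwise coprime; N = 5·3·13 = 195.
N/5 = 39; 39 ≡ 4 (mod 5); 4·4 ≡ 1, so inverse 4.
N/3 = 65; 65 ≡ 2 (mod 3); 2·2 ≡ 1, so inverse 2.
N/13 = 15; 15 ≡ 2 (mod 13); 2·7 ≡ 1, so inverse 7.
t ≡ 3·39·4 + 0·65·2 + 2·15·7 = 678.
678 mod 195 = 93.

93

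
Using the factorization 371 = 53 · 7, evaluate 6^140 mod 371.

Mod 53: 6 ≡ 6; by Fermat, exponent reduces to 140 mod 52 = 36; 6^36 ≡ 13 (mod 53).
Mod 7: 6 ≡ 6; by Fermat, exponent reduces to 140 mod 6 = 2; 6^2 ≡ 1 (mod 7).
Combine by CRT: x ≡ 13 (mod 53), x ≡ 1 (mod 7) ⇒ x ≡ 225 (mod 371).

225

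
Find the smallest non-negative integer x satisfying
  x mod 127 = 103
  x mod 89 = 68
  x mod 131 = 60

1478002

Combine the congruences pairwise.
From x ≡ 103 (mod 127) write x = 103 + 127t. Substituting into x ≡ 68 (mod 89) gives 127t ≡ 54 (mod 89), and since 38⁻¹ ≡ 82 (mod 89), t ≡ 67. Hence x ≡ 103 + 127·67 = 8612 (mod 11303).
From x ≡ 8612 (mod 11303) write x = 8612 + 11303t. Substituting into x ≡ 60 (mod 131) gives 11303t ≡ 94 (mod 131), and since 37⁻¹ ≡ 85 (mod 131), t ≡ 130. Hence x ≡ 8612 + 11303·130 = 1478002 (mod 1480693).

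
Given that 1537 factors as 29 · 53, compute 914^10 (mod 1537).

Mod 29: 914 ≡ 15; 15^10 ≡ 13 (mod 29).
Mod 53: 914 ≡ 13; 13^10 ≡ 42 (mod 53).
Combine by CRT: x ≡ 13 (mod 29), x ≡ 42 (mod 53) ⇒ x ≡ 42 (mod 1537).

42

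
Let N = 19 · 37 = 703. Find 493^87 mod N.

Mod 19: 493 ≡ 18; by Fermat, exponent reduces to 87 mod 18 = 15; 18^15 ≡ 18 (mod 19).
Mod 37: 493 ≡ 12; by Fermat, exponent reduces to 87 mod 36 = 15; 12^15 ≡ 10 (mod 37).
Combine by CRT: x ≡ 18 (mod 19), x ≡ 10 (mod 37) ⇒ x ≡ 417 (mod 703).

417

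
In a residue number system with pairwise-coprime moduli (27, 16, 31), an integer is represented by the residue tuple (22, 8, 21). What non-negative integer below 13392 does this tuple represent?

1912

From x ≡ 22 (mod 27) write x = 22 + 27t. Substituting into x ≡ 8 (mod 16) gives 27t ≡ 2 (mod 16), and since 11⁻¹ ≡ 3 (mod 16), t ≡ 6. Hence x ≡ 22 + 27·6 = 184 (mod 432).
From x ≡ 184 (mod 432) write x = 184 + 432t. Substituting into x ≡ 21 (mod 31) gives 432t ≡ 23 (mod 31), and since 29⁻¹ ≡ 15 (mod 31), t ≡ 4. Hence x ≡ 184 + 432·4 = 1912 (mod 13392).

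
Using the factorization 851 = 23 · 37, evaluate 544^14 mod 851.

121

Mod 23: 544 ≡ 15; 15^14 ≡ 6 (mod 23).
Mod 37: 544 ≡ 26; 26^14 ≡ 10 (mod 37).
Combine by CRT: x ≡ 6 (mod 23), x ≡ 10 (mod 37) ⇒ x ≡ 121 (mod 851).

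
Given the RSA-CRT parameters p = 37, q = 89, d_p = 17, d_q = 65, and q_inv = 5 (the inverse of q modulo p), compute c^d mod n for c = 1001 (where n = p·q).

m₁ = c^(d_p) mod p: c ≡ 2 (mod 37), and 2^17 mod 37 = 18.
m₂ = c^(d_q) mod q: c ≡ 22 (mod 89), and 22^65 mod 89 = 85.
h = q_inv·(m₁ − m₂) mod p = 5·(18 − 85) mod 37 = 35.
m = m₂ + h·q = 85 + 35·89 = 3200.

3200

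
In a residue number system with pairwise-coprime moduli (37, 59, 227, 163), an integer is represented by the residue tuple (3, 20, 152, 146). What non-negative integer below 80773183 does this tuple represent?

3146372

The moduli are pairwise coprime; N = 37·59·227·163 = 80773183.
N/37 = 2183059; 2183059 ≡ 22 (mod 37); 22·32 ≡ 1, so inverse 32.
N/59 = 1369037; 1369037 ≡ 1 (mod 59), inverse 1.
N/227 = 355829; 355829 ≡ 120 (mod 227); 120·70 ≡ 1, so inverse 70.
N/163 = 495541; 495541 ≡ 21 (mod 163); 21·132 ≡ 1, so inverse 132.
x ≡ 3·2183059·32 + 20·1369037·1 + 152·355829·70 + 146·495541·132 = 13573041116.
13573041116 mod 80773183 = 3146372.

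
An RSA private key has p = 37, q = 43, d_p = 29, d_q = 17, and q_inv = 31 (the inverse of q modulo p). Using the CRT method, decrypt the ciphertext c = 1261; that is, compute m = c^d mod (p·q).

m₁ = c^(d_p) mod p: c ≡ 3 (mod 37), and 3^29 mod 37 = 28.
m₂ = c^(d_q) mod q: c ≡ 14 (mod 43), and 14^17 mod 43 = 38.
h = q_inv·(m₁ − m₂) mod p = 31·(28 − 38) mod 37 = 23.
m = m₂ + h·q = 38 + 23·43 = 1027.

1027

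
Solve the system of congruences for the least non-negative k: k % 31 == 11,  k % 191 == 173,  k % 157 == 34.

813451

The moduli are pairwise coprime; N = 31·191·157 = 929597.
N/31 = 29987; 29987 ≡ 10 (mod 31); 10·28 ≡ 1, so inverse 28.
N/191 = 4867; 4867 ≡ 92 (mod 191); 92·27 ≡ 1, so inverse 27.
N/157 = 5921; 5921 ≡ 112 (mod 157); 112·150 ≡ 1, so inverse 150.
k ≡ 11·29987·28 + 173·4867·27 + 34·5921·150 = 62166853.
62166853 mod 929597 = 813451.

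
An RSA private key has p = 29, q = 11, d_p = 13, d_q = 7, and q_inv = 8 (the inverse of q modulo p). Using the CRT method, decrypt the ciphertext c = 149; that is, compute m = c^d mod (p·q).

283

m₁ = c^(d_p) mod p: c ≡ 4 (mod 29), and 4^13 mod 29 = 22.
m₂ = c^(d_q) mod q: c ≡ 6 (mod 11), and 6^7 mod 11 = 8.
h = q_inv·(m₁ − m₂) mod p = 8·(22 − 8) mod 29 = 25.
m = m₂ + h·q = 8 + 25·11 = 283.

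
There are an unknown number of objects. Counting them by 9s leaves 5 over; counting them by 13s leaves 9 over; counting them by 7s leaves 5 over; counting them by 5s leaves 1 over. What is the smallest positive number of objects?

From N ≡ 5 (mod 9) write N = 5 + 9t. Substituting into N ≡ 9 (mod 13) gives 9t ≡ 4 (mod 13), and since 9⁻¹ ≡ 3 (mod 13), t ≡ 12. Hence N ≡ 5 + 9·12 = 113 (mod 117).
From N ≡ 113 (mod 117) write N = 113 + 117t. Substituting into N ≡ 5 (mod 7) gives 117t ≡ 4 (mod 7), and since 5⁻¹ ≡ 3 (mod 7), t ≡ 5. Hence N ≡ 113 + 117·5 = 698 (mod 819).
From N ≡ 698 (mod 819) write N = 698 + 819t. Substituting into N ≡ 1 (mod 5) gives 819t ≡ 3 (mod 5), and since 4⁻¹ ≡ 4 (mod 5), t ≡ 2. Hence N ≡ 698 + 819·2 = 2336 (mod 4095).

2336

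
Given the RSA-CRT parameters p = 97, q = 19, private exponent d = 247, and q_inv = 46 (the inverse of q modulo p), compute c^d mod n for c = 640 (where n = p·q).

d_p = d mod (p−1) = 247 mod 96 = 55; d_q = d mod (q−1) = 13.
m₁ = c^(d_p) mod p: c ≡ 58 (mod 97), and 58^55 mod 97 = 17.
m₂ = c^(d_q) mod q: c ≡ 13 (mod 19), and 13^13 mod 19 = 15.
h = q_inv·(m₁ − m₂) mod p = 46·(17 − 15) mod 97 = 92.
m = m₂ + h·q = 15 + 92·19 = 1763.

1763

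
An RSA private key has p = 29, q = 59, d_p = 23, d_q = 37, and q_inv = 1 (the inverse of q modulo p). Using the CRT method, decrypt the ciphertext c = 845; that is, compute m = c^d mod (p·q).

m₁ = c^(d_p) mod p: c ≡ 4 (mod 29), and 4^23 mod 29 = 13.
m₂ = c^(d_q) mod q: c ≡ 19 (mod 59), and 19^37 mod 59 = 41.
h = q_inv·(m₁ − m₂) mod p = 1·(13 − 41) mod 29 = 1.
m = m₂ + h·q = 41 + 1·59 = 100.

100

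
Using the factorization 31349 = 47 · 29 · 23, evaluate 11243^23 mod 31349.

Mod 47: 11243 ≡ 10; 10^23 ≡ 46 (mod 47).
Mod 29: 11243 ≡ 20; 20^23 ≡ 23 (mod 29).
Mod 23: 11243 ≡ 19; by Fermat, exponent reduces to 23 mod 22 = 1; 19^1 ≡ 19 (mod 23).
Combine by CRT: x ≡ 46 (mod 47), x ≡ 23 (mod 29), x ≡ 19 (mod 23) ⇒ x ≡ 18235 (mod 31349).

18235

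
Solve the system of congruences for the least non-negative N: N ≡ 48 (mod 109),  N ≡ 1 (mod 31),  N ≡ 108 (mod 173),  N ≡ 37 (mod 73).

Combine the congruences pairwise.
From N ≡ 48 (mod 109) write N = 48 + 109t. Substituting into N ≡ 1 (mod 31) gives 109t ≡ 15 (mod 31), and since 16⁻¹ ≡ 2 (mod 31), t ≡ 30. Hence N ≡ 48 + 109·30 = 3318 (mod 3379).
From N ≡ 3318 (mod 3379) write N = 3318 + 3379t. Substituting into N ≡ 108 (mod 173) gives 3379t ≡ 77 (mod 173), and since 92⁻¹ ≡ 126 (mod 173), t ≡ 14. Hence N ≡ 3318 + 3379·14 = 50624 (mod 584567).
From N ≡ 50624 (mod 584567) write N = 50624 + 584567t. Substituting into N ≡ 37 (mod 73) gives 584567t ≡ 2 (mod 73), and since 56⁻¹ ≡ 30 (mod 73), t ≡ 60. Hence N ≡ 50624 + 584567·60 = 35124644 (mod 42673391).

35124644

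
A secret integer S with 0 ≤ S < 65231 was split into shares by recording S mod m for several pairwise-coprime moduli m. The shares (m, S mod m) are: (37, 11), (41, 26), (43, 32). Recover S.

40452

The moduli are pairwise coprime; N = 37·41·43 = 65231.
N/37 = 1763; 1763 ≡ 24 (mod 37); 24·17 ≡ 1, so inverse 17.
N/41 = 1591; 1591 ≡ 33 (mod 41); 33·5 ≡ 1, so inverse 5.
N/43 = 1517; 1517 ≡ 12 (mod 43); 12·18 ≡ 1, so inverse 18.
S ≡ 11·1763·17 + 26·1591·5 + 32·1517·18 = 1410303.
1410303 mod 65231 = 40452.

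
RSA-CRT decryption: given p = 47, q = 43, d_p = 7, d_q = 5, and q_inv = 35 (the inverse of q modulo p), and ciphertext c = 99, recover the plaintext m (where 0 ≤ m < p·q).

m₁ = c^(d_p) mod p: c ≡ 5 (mod 47), and 5^7 mod 47 = 11.
m₂ = c^(d_q) mod q: c ≡ 13 (mod 43), and 13^5 mod 43 = 31.
h = q_inv·(m₁ − m₂) mod p = 35·(11 − 31) mod 47 = 5.
m = m₂ + h·q = 31 + 5·43 = 246.

246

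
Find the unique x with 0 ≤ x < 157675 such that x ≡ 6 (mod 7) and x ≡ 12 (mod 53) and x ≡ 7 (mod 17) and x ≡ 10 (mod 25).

The moduli are pairwise coprime; N = 7·53·17·25 = 157675.
N/7 = 22525; 22525 ≡ 6 (mod 7); 6·6 ≡ 1, so inverse 6.
N/53 = 2975; 2975 ≡ 7 (mod 53); 7·38 ≡ 1, so inverse 38.
N/17 = 9275; 9275 ≡ 10 (mod 17); 10·12 ≡ 1, so inverse 12.
N/25 = 6307; 6307 ≡ 7 (mod 25); 7·18 ≡ 1, so inverse 18.
x ≡ 6·22525·6 + 12·2975·38 + 7·9275·12 + 10·6307·18 = 4081860.
4081860 mod 157675 = 139985.

139985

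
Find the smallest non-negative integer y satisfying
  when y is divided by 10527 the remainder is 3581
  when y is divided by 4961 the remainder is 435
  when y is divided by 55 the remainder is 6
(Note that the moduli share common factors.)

gcd(10527, 4961) = 121 and 121 | (435 − 3581), so the pair is consistent; merging gives y ≡ 35162 (mod 431607), where 431607 = lcm(10527, 4961).
gcd(431607, 55) = 11 and 11 | (6 − 35162), so the pair is consistent; merging gives y ≡ 898376 (mod 2158035), where 2158035 = lcm(431607, 55).
The solution is unique modulo lcm(10527, 4961, 55) = 2158035.

898376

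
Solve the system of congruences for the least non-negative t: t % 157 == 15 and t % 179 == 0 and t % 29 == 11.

162353

The moduli are pairwise coprime; N = 157·179·29 = 814987.
N/157 = 5191; 5191 ≡ 10 (mod 157); 10·110 ≡ 1, so inverse 110.
N/179 = 4553; 4553 ≡ 78 (mod 179); 78·140 ≡ 1, so inverse 140.
N/29 = 28103; 28103 ≡ 2 (mod 29); 2·15 ≡ 1, so inverse 15.
t ≡ 15·5191·110 + 0·4553·140 + 11·28103·15 = 13202145.
13202145 mod 814987 = 162353.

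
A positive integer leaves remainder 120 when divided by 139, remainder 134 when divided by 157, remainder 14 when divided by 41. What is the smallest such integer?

293410

From k ≡ 120 (mod 139) write k = 120 + 139t. Substituting into k ≡ 134 (mod 157) gives 139t ≡ 14 (mod 157), and since 139⁻¹ ≡ 61 (mod 157), t ≡ 69. Hence k ≡ 120 + 139·69 = 9711 (mod 21823).
From k ≡ 9711 (mod 21823) write k = 9711 + 21823t. Substituting into k ≡ 14 (mod 41) gives 21823t ≡ 20 (mod 41), and since 11⁻¹ ≡ 15 (mod 41), t ≡ 13. Hence k ≡ 9711 + 21823·13 = 293410 (mod 894743).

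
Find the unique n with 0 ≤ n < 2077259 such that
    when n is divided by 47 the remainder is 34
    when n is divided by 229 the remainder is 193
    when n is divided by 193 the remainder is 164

1464648

The moduli are pairwise coprime; M = 47·229·193 = 2077259.
M/47 = 44197; 44197 ≡ 17 (mod 47); 17·36 ≡ 1, so inverse 36.
M/229 = 9071; 9071 ≡ 140 (mod 229); 140·18 ≡ 1, so inverse 18.
M/193 = 10763; 10763 ≡ 148 (mod 193); 148·30 ≡ 1, so inverse 30.
n ≡ 34·44197·36 + 193·9071·18 + 164·10763·30 = 138563742.
138563742 mod 2077259 = 1464648.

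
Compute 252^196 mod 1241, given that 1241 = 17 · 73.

Mod 17: 252 ≡ 14; by Fermat, exponent reduces to 196 mod 16 = 4; 14^4 ≡ 13 (mod 17).
Mod 73: 252 ≡ 33; by Fermat, exponent reduces to 196 mod 72 = 52; 33^52 ≡ 41 (mod 73).
Combine by CRT: x ≡ 13 (mod 17), x ≡ 41 (mod 73) ⇒ x ≡ 625 (mod 1241).

625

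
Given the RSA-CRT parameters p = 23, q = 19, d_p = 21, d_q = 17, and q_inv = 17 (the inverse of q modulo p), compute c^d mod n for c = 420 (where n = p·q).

m₁ = c^(d_p) mod p: c ≡ 6 (mod 23), and 6^21 mod 23 = 4.
m₂ = c^(d_q) mod q: c ≡ 2 (mod 19), and 2^17 mod 19 = 10.
h = q_inv·(m₁ − m₂) mod p = 17·(4 − 10) mod 23 = 13.
m = m₂ + h·q = 10 + 13·19 = 257.

257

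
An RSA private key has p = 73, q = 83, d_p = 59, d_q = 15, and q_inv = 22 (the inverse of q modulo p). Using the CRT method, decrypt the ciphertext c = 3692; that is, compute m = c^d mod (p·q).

871

m₁ = c^(d_p) mod p: c ≡ 42 (mod 73), and 42^59 mod 73 = 68.
m₂ = c^(d_q) mod q: c ≡ 40 (mod 83), and 40^15 mod 83 = 41.
h = q_inv·(m₁ − m₂) mod p = 22·(68 − 41) mod 73 = 10.
m = m₂ + h·q = 41 + 10·83 = 871.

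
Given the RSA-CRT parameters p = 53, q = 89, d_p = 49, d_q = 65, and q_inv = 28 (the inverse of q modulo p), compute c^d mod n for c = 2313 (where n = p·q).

4093

m₁ = c^(d_p) mod p: c ≡ 34 (mod 53), and 34^49 mod 53 = 12.
m₂ = c^(d_q) mod q: c ≡ 88 (mod 89), and 88^65 mod 89 = 88.
h = q_inv·(m₁ − m₂) mod p = 28·(12 − 88) mod 53 = 45.
m = m₂ + h·q = 88 + 45·89 = 4093.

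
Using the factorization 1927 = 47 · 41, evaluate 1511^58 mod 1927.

Mod 47: 1511 ≡ 7; by Fermat, exponent reduces to 58 mod 46 = 12; 7^12 ≡ 17 (mod 47).
Mod 41: 1511 ≡ 35; by Fermat, exponent reduces to 58 mod 40 = 18; 35^18 ≡ 33 (mod 41).
Combine by CRT: x ≡ 17 (mod 47), x ≡ 33 (mod 41) ⇒ x ≡ 1427 (mod 1927).

1427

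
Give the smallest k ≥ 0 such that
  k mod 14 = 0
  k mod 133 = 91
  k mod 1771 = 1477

gcd(14, 133) = 7 and 7 | (91 − 0), so the pair is consistent; merging gives k ≡ 224 (mod 266), where 266 = lcm(14, 133).
gcd(266, 1771) = 7 and 7 | (1477 − 224), so the pair is consistent; merging gives k ≡ 10332 (mod 67298), where 67298 = lcm(266, 1771).
The solution is unique modulo lcm(14, 133, 1771) = 67298.

10332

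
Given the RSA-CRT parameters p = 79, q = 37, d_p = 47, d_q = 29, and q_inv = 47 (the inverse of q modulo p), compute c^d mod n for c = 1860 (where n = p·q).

544

m₁ = c^(d_p) mod p: c ≡ 43 (mod 79), and 43^47 mod 79 = 70.
m₂ = c^(d_q) mod q: c ≡ 10 (mod 37), and 10^29 mod 37 = 26.
h = q_inv·(m₁ − m₂) mod p = 47·(70 − 26) mod 79 = 14.
m = m₂ + h·q = 26 + 14·37 = 544.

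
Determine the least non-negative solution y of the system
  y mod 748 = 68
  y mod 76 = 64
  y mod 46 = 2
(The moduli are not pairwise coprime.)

gcd(748, 76) = 4 and 4 | (64 − 68), so the pair is consistent; merging gives y ≡ 9792 (mod 14212), where 14212 = lcm(748, 76).
gcd(14212, 46) = 2 and 2 | (2 − 9792), so the pair is consistent; merging gives y ≡ 279820 (mod 326876), where 326876 = lcm(14212, 46).
The solution is unique modulo lcm(748, 76, 46) = 326876.

279820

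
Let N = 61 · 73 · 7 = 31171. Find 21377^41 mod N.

Mod 61: 21377 ≡ 27; 27^41 ≡ 27 (mod 61).
Mod 73: 21377 ≡ 61; 61^41 ≡ 25 (mod 73).
Mod 7: 21377 ≡ 6; by Fermat, exponent reduces to 41 mod 6 = 5; 6^5 ≡ 6 (mod 7).
Combine by CRT: x ≡ 27 (mod 61), x ≡ 25 (mod 73), x ≡ 6 (mod 7) ⇒ x ≡ 17107 (mod 31171).

17107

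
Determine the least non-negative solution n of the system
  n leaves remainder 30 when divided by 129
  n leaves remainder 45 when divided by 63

675

gcd(129, 63) = 3 and 3 | (45 − 30), so the pair is consistent; merging gives n ≡ 675 (mod 2709), where 2709 = lcm(129, 63).
The solution is unique modulo lcm(129, 63) = 2709.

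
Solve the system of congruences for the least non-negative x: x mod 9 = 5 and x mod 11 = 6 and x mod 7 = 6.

From x ≡ 5 (mod 9) write x = 5 + 9t. Substituting into x ≡ 6 (mod 11) gives 9t ≡ 1 (mod 11), and since 9⁻¹ ≡ 5 (mod 11), t ≡ 5. Hence x ≡ 5 + 9·5 = 50 (mod 99).
From x ≡ 50 (mod 99) write x = 50 + 99t. Substituting into x ≡ 6 (mod 7) gives 99t ≡ 5 (mod 7), and since 1⁻¹ ≡ 1 (mod 7), t ≡ 5. Hence x ≡ 50 + 99·5 = 545 (mod 693).

545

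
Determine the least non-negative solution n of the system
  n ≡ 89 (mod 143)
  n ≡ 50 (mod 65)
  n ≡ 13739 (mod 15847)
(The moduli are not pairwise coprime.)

140515

gcd(143, 65) = 13 and 13 | (50 − 89), so the pair is consistent; merging gives n ≡ 375 (mod 715), where 715 = lcm(143, 65).
gcd(715, 15847) = 13 and 13 | (13739 − 375), so the pair is consistent; merging gives n ≡ 140515 (mod 871585), where 871585 = lcm(715, 15847).
The solution is unique modulo lcm(143, 65, 15847) = 871585.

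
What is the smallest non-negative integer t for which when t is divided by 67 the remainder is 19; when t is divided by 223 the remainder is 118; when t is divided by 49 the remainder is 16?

200818

Combine the congruences pairwise.
From t ≡ 19 (mod 67) write t = 19 + 67s. Substituting into t ≡ 118 (mod 223) gives 67s ≡ 99 (mod 223), and since 67⁻¹ ≡ 10 (mod 223), s ≡ 98. Hence t ≡ 19 + 67·98 = 6585 (mod 14941).
From t ≡ 6585 (mod 14941) write t = 6585 + 14941s. Substituting into t ≡ 16 (mod 49) gives 14941s ≡ 46 (mod 49), and since 45⁻¹ ≡ 12 (mod 49), s ≡ 13. Hence t ≡ 6585 + 14941·13 = 200818 (mod 732109).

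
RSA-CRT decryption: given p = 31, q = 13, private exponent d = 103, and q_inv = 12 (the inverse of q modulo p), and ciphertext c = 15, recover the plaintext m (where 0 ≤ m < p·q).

d_p = d mod (p−1) = 103 mod 30 = 13; d_q = d mod (q−1) = 7.
m₁ = c^(d_p) mod p: c ≡ 15 (mod 31), and 15^13 mod 31 = 27.
m₂ = c^(d_q) mod q: c ≡ 2 (mod 13), and 2^7 mod 13 = 11.
h = q_inv·(m₁ − m₂) mod p = 12·(27 − 11) mod 31 = 6.
m = m₂ + h·q = 11 + 6·13 = 89.

89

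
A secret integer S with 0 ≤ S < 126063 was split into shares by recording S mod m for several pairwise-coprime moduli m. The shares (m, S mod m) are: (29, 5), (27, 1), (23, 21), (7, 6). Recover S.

From S ≡ 5 (mod 29) write S = 5 + 29t. Substituting into S ≡ 1 (mod 27) gives 29t ≡ 23 (mod 27), and since 2⁻¹ ≡ 14 (mod 27), t ≡ 25. Hence S ≡ 5 + 29·25 = 730 (mod 783).
From S ≡ 730 (mod 783) write S = 730 + 783t. Substituting into S ≡ 21 (mod 23) gives 783t ≡ 4 (mod 23), and since 1⁻¹ ≡ 1 (mod 23), t ≡ 4. Hence S ≡ 730 + 783·4 = 3862 (mod 18009).
From S ≡ 3862 (mod 18009) write S = 3862 + 18009t. Substituting into S ≡ 6 (mod 7) gives 18009t ≡ 1 (mod 7), and since 5⁻¹ ≡ 3 (mod 7), t ≡ 3. Hence S ≡ 3862 + 18009·3 = 57889 (mod 126063).

57889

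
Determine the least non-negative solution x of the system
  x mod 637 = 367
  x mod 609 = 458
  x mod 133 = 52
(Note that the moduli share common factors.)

736739

gcd(637, 609) = 7 and 7 | (458 − 367), so the pair is consistent; merging gives x ≡ 16292 (mod 55419), where 55419 = lcm(637, 609).
gcd(55419, 133) = 7 and 7 | (52 − 16292), so the pair is consistent; merging gives x ≡ 736739 (mod 1052961), where 1052961 = lcm(55419, 133).
The solution is unique modulo lcm(637, 609, 133) = 1052961.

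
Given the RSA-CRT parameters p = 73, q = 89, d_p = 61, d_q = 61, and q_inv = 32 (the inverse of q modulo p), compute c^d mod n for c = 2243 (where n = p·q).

3105

m₁ = c^(d_p) mod p: c ≡ 53 (mod 73), and 53^61 mod 73 = 39.
m₂ = c^(d_q) mod q: c ≡ 18 (mod 89), and 18^61 mod 89 = 79.
h = q_inv·(m₁ − m₂) mod p = 32·(39 − 79) mod 73 = 34.
m = m₂ + h·q = 79 + 34·89 = 3105.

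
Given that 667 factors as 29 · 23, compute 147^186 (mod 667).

593

Mod 29: 147 ≡ 2; by Fermat, exponent reduces to 186 mod 28 = 18; 2^18 ≡ 13 (mod 29).
Mod 23: 147 ≡ 9; by Fermat, exponent reduces to 186 mod 22 = 10; 9^10 ≡ 18 (mod 23).
Combine by CRT: x ≡ 13 (mod 29), x ≡ 18 (mod 23) ⇒ x ≡ 593 (mod 667).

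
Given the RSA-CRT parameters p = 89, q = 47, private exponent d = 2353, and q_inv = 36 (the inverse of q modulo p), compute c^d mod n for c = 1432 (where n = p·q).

d_p = d mod (p−1) = 2353 mod 88 = 65; d_q = d mod (q−1) = 7.
m₁ = c^(d_p) mod p: c ≡ 8 (mod 89), and 8^65 mod 89 = 78.
m₂ = c^(d_q) mod q: c ≡ 22 (mod 47), and 22^7 mod 47 = 20.
h = q_inv·(m₁ − m₂) mod p = 36·(78 − 20) mod 89 = 41.
m = m₂ + h·q = 20 + 41·47 = 1947.

1947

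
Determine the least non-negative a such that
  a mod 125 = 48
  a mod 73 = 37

From a ≡ 48 (mod 125) write a = 48 + 125t. Substituting into a ≡ 37 (mod 73) gives 125t ≡ 62 (mod 73), and since 52⁻¹ ≡ 66 (mod 73), t ≡ 4. Hence a ≡ 48 + 125·4 = 548 (mod 9125).

548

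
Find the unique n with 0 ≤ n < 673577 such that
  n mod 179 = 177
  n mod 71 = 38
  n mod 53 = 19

The moduli are pairwise coprime; M = 179·71·53 = 673577.
M/179 = 3763; 3763 ≡ 4 (mod 179); 4·45 ≡ 1, so inverse 45.
M/71 = 9487; 9487 ≡ 44 (mod 71); 44·21 ≡ 1, so inverse 21.
M/53 = 12709; 12709 ≡ 42 (mod 53); 42·24 ≡ 1, so inverse 24.
n ≡ 177·3763·45 + 38·9487·21 + 19·12709·24 = 43338225.
43338225 mod 673577 = 229297.

229297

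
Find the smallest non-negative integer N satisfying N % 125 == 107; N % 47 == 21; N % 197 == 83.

919482

The moduli are pairwise coprime; M = 125·47·197 = 1157375.
M/125 = 9259; 9259 ≡ 9 (mod 125); 9·14 ≡ 1, so inverse 14.
M/47 = 24625; 24625 ≡ 44 (mod 47); 44·31 ≡ 1, so inverse 31.
M/197 = 5875; 5875 ≡ 162 (mod 197); 162·45 ≡ 1, so inverse 45.
N ≡ 107·9259·14 + 21·24625·31 + 83·5875·45 = 51843982.
51843982 mod 1157375 = 919482.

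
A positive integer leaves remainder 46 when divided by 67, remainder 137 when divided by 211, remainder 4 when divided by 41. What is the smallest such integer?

426568

The moduli are pairwise coprime; N = 67·211·41 = 579617.
N/67 = 8651; 8651 ≡ 8 (mod 67); 8·42 ≡ 1, so inverse 42.
N/211 = 2747; 2747 ≡ 4 (mod 211); 4·53 ≡ 1, so inverse 53.
N/41 = 14137; 14137 ≡ 33 (mod 41); 33·5 ≡ 1, so inverse 5.
k ≡ 46·8651·42 + 137·2747·53 + 4·14137·5 = 36942439.
36942439 mod 579617 = 426568.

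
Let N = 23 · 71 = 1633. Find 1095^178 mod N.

1369

Mod 23: 1095 ≡ 14; by Fermat, exponent reduces to 178 mod 22 = 2; 14^2 ≡ 12 (mod 23).
Mod 71: 1095 ≡ 30; by Fermat, exponent reduces to 178 mod 70 = 38; 30^38 ≡ 20 (mod 71).
Combine by CRT: x ≡ 12 (mod 23), x ≡ 20 (mod 71) ⇒ x ≡ 1369 (mod 1633).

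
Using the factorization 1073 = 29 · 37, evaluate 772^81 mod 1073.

Mod 29: 772 ≡ 18; by Fermat, exponent reduces to 81 mod 28 = 25; 18^25 ≡ 10 (mod 29).
Mod 37: 772 ≡ 32; by Fermat, exponent reduces to 81 mod 36 = 9; 32^9 ≡ 31 (mod 37).
Combine by CRT: x ≡ 10 (mod 29), x ≡ 31 (mod 37) ⇒ x ≡ 68 (mod 1073).

68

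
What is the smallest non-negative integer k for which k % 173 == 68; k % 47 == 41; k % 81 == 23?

Combine the congruences pairwise.
From k ≡ 68 (mod 173) write k = 68 + 173t. Substituting into k ≡ 41 (mod 47) gives 173t ≡ 20 (mod 47), and since 32⁻¹ ≡ 25 (mod 47), t ≡ 30. Hence k ≡ 68 + 173·30 = 5258 (mod 8131).
From k ≡ 5258 (mod 8131) write k = 5258 + 8131t. Substituting into k ≡ 23 (mod 81) gives 8131t ≡ 30 (mod 81), and since 31⁻¹ ≡ 34 (mod 81), t ≡ 48. Hence k ≡ 5258 + 8131·48 = 395546 (mod 658611).

395546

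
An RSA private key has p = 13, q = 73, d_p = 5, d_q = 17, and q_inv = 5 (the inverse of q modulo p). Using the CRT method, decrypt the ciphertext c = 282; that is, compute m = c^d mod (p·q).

m₁ = c^(d_p) mod p: c ≡ 9 (mod 13), and 9^5 mod 13 = 3.
m₂ = c^(d_q) mod q: c ≡ 63 (mod 73), and 63^17 mod 73 = 63.
h = q_inv·(m₁ − m₂) mod p = 5·(3 − 63) mod 13 = 12.
m = m₂ + h·q = 63 + 12·73 = 939.

939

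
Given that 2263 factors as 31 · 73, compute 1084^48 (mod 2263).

Mod 31: 1084 ≡ 30; by Fermat, exponent reduces to 48 mod 30 = 18; 30^18 ≡ 1 (mod 31).
Mod 73: 1084 ≡ 62; 62^48 ≡ 64 (mod 73).
Combine by CRT: x ≡ 1 (mod 31), x ≡ 64 (mod 73) ⇒ x ≡ 1086 (mod 2263).

1086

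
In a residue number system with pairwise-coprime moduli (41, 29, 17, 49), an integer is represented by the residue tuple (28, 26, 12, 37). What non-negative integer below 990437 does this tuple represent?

785752

From x ≡ 28 (mod 41) write x = 28 + 41t. Substituting into x ≡ 26 (mod 29) gives 41t ≡ 27 (mod 29), and since 12⁻¹ ≡ 17 (mod 29), t ≡ 24. Hence x ≡ 28 + 41·24 = 1012 (mod 1189).
From x ≡ 1012 (mod 1189) write x = 1012 + 1189t. Substituting into x ≡ 12 (mod 17) gives 1189t ≡ 3 (mod 17), and since 16⁻¹ ≡ 16 (mod 17), t ≡ 14. Hence x ≡ 1012 + 1189·14 = 17658 (mod 20213).
From x ≡ 17658 (mod 20213) write x = 17658 + 20213t. Substituting into x ≡ 37 (mod 49) gives 20213t ≡ 19 (mod 49), and since 25⁻¹ ≡ 2 (mod 49), t ≡ 38. Hence x ≡ 17658 + 20213·38 = 785752 (mod 990437).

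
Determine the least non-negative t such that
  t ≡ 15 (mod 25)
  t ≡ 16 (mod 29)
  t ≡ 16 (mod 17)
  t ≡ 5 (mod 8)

95165

From t ≡ 15 (mod 25) write t = 15 + 25s. Substituting into t ≡ 16 (mod 29) gives 25s ≡ 1 (mod 29), and since 25⁻¹ ≡ 7 (mod 29), s ≡ 7. Hence t ≡ 15 + 25·7 = 190 (mod 725).
From t ≡ 190 (mod 725) write t = 190 + 725s. Substituting into t ≡ 16 (mod 17) gives 725s ≡ 13 (mod 17), and since 11⁻¹ ≡ 14 (mod 17), s ≡ 12. Hence t ≡ 190 + 725·12 = 8890 (mod 12325).
From t ≡ 8890 (mod 12325) write t = 8890 + 12325s. Substituting into t ≡ 5 (mod 8) gives 12325s ≡ 3 (mod 8), and since 5⁻¹ ≡ 5 (mod 8), s ≡ 7. Hence t ≡ 8890 + 12325·7 = 95165 (mod 98600).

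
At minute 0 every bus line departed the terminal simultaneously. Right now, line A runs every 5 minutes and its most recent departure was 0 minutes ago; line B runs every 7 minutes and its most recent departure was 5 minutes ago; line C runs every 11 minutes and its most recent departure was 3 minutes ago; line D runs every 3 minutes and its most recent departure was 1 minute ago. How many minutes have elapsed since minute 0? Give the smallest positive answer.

From t ≡ 0 (mod 5) write t = 0 + 5s. Substituting into t ≡ 5 (mod 7) gives 5s ≡ 5 (mod 7), and since 5⁻¹ ≡ 3 (mod 7), s ≡ 1. Hence t ≡ 0 + 5·1 = 5 (mod 35).
From t ≡ 5 (mod 35) write t = 5 + 35s. Substituting into t ≡ 3 (mod 11) gives 35s ≡ 9 (mod 11), and since 2⁻¹ ≡ 6 (mod 11), s ≡ 10. Hence t ≡ 5 + 35·10 = 355 (mod 385).
From t ≡ 355 (mod 385) write t = 355 + 385s. Substituting into t ≡ 1 (mod 3) gives 385s ≡ 0 (mod 3), and since 1⁻¹ ≡ 1 (mod 3), s ≡ 0. Hence t ≡ 355 + 385·0 = 355 (mod 1155).

355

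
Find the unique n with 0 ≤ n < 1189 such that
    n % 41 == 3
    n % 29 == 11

Combine the congruences pairwise.
From n ≡ 3 (mod 41) write n = 3 + 41t. Substituting into n ≡ 11 (mod 29) gives 41t ≡ 8 (mod 29), and since 12⁻¹ ≡ 17 (mod 29), t ≡ 20. Hence n ≡ 3 + 41·20 = 823 (mod 1189).

823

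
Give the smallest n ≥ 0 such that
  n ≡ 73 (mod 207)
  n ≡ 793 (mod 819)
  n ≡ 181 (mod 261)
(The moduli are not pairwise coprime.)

461890

gcd(207, 819) = 9 and 9 | (793 − 73), so the pair is consistent; merging gives n ≡ 9802 (mod 18837), where 18837 = lcm(207, 819).
gcd(18837, 261) = 9 and 9 | (181 − 9802), so the pair is consistent; merging gives n ≡ 461890 (mod 546273), where 546273 = lcm(18837, 261).
The solution is unique modulo lcm(207, 819, 261) = 546273.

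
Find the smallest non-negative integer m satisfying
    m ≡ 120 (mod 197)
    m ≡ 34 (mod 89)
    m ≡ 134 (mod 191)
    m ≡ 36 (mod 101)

297228795

Combine the congruences pairwise.
From m ≡ 120 (mod 197) write m = 120 + 197t. Substituting into m ≡ 34 (mod 89) gives 197t ≡ 3 (mod 89), and since 19⁻¹ ≡ 75 (mod 89), t ≡ 47. Hence m ≡ 120 + 197·47 = 9379 (mod 17533).
From m ≡ 9379 (mod 17533) write m = 9379 + 17533t. Substituting into m ≡ 134 (mod 191) gives 17533t ≡ 114 (mod 191), and since 152⁻¹ ≡ 142 (mod 191), t ≡ 144. Hence m ≡ 9379 + 17533·144 = 2534131 (mod 3348803).
From m ≡ 2534131 (mod 3348803) write m = 2534131 + 3348803t. Substituting into m ≡ 36 (mod 101) gives 3348803t ≡ 96 (mod 101), and since 47⁻¹ ≡ 43 (mod 101), t ≡ 88. Hence m ≡ 2534131 + 3348803·88 = 297228795 (mod 338229103).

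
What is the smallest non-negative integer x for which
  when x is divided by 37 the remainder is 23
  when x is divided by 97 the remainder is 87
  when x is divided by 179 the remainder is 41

570156

The moduli are pairwise coprime; N = 37·97·179 = 642431.
N/37 = 17363; 17363 ≡ 10 (mod 37); 10·26 ≡ 1, so inverse 26.
N/97 = 6623; 6623 ≡ 27 (mod 97); 27·18 ≡ 1, so inverse 18.
N/179 = 3589; 3589 ≡ 9 (mod 179); 9·20 ≡ 1, so inverse 20.
x ≡ 23·17363·26 + 87·6623·18 + 41·3589·20 = 23697672.
23697672 mod 642431 = 570156.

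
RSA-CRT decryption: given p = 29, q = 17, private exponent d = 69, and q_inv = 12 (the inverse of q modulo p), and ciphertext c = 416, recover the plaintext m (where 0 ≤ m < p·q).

26

d_p = d mod (p−1) = 69 mod 28 = 13; d_q = d mod (q−1) = 5.
m₁ = c^(d_p) mod p: c ≡ 10 (mod 29), and 10^13 mod 29 = 26.
m₂ = c^(d_q) mod q: c ≡ 8 (mod 17), and 8^5 mod 17 = 9.
h = q_inv·(m₁ − m₂) mod p = 12·(26 − 9) mod 29 = 1.
m = m₂ + h·q = 9 + 1·17 = 26.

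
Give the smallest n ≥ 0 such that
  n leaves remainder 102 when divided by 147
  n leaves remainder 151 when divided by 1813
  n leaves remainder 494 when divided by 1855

Combine the congruences pairwise.
gcd(147, 1813) = 49 and 49 | (151 − 102), so the pair is consistent; merging gives n ≡ 3777 (mod 5439), where 5439 = lcm(147, 1813).
gcd(5439, 1855) = 7 and 7 | (494 − 3777), so the pair is consistent; merging gives n ≡ 1026309 (mod 1441335), where 1441335 = lcm(5439, 1855).
The solution is unique modulo lcm(147, 1813, 1855) = 1441335.

1026309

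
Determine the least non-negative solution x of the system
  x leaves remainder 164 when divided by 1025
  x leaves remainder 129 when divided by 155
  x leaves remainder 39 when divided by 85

61664

gcd(1025, 155) = 5 and 5 | (129 − 164), so the pair is consistent; merging gives x ≡ 29889 (mod 31775), where 31775 = lcm(1025, 155).
gcd(31775, 85) = 5 and 5 | (39 − 29889), so the pair is consistent; merging gives x ≡ 61664 (mod 540175), where 540175 = lcm(31775, 85).
The solution is unique modulo lcm(1025, 155, 85) = 540175.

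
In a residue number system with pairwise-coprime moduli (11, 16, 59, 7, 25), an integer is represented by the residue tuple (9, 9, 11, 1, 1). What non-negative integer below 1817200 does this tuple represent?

The moduli are pairwise coprime; N = 11·16·59·7·25 = 1817200.
N/11 = 165200; 165200 ≡ 2 (mod 11); 2·6 ≡ 1, so inverse 6.
N/16 = 113575; 113575 ≡ 7 (mod 16); 7·7 ≡ 1, so inverse 7.
N/59 = 30800; 30800 ≡ 2 (mod 59); 2·30 ≡ 1, so inverse 30.
N/7 = 259600; 259600 ≡ 5 (mod 7); 5·3 ≡ 1, so inverse 3.
N/25 = 72688; 72688 ≡ 13 (mod 25); 13·2 ≡ 1, so inverse 2.
x ≡ 9·165200·6 + 9·113575·7 + 11·30800·30 + 1·259600·3 + 1·72688·2 = 27164201.
27164201 mod 1817200 = 1723401.

1723401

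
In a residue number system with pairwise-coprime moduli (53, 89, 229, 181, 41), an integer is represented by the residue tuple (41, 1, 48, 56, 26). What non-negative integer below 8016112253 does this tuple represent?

627904079

From x ≡ 41 (mod 53) write x = 41 + 53t. Substituting into x ≡ 1 (mod 89) gives 53t ≡ 49 (mod 89), and since 53⁻¹ ≡ 42 (mod 89), t ≡ 11. Hence x ≡ 41 + 53·11 = 624 (mod 4717).
From x ≡ 624 (mod 4717) write x = 624 + 4717t. Substituting into x ≡ 48 (mod 229) gives 4717t ≡ 111 (mod 229), and since 137⁻¹ ≡ 112 (mod 229), t ≡ 66. Hence x ≡ 624 + 4717·66 = 311946 (mod 1080193).
From x ≡ 311946 (mod 1080193) write x = 311946 + 1080193t. Substituting into x ≡ 56 (mod 181) gives 1080193t ≡ 154 (mod 181), and since 166⁻¹ ≡ 12 (mod 181), t ≡ 38. Hence x ≡ 311946 + 1080193·38 = 41359280 (mod 195514933).
From x ≡ 41359280 (mod 195514933) write x = 41359280 + 195514933t. Substituting into x ≡ 26 (mod 41) gives 195514933t ≡ 29 (mod 41), and since 37⁻¹ ≡ 10 (mod 41), t ≡ 3. Hence x ≡ 41359280 + 195514933·3 = 627904079 (mod 8016112253).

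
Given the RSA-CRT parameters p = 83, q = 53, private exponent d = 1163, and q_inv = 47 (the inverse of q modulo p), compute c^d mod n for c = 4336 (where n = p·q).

d_p = d mod (p−1) = 1163 mod 82 = 15; d_q = d mod (q−1) = 19.
m₁ = c^(d_p) mod p: c ≡ 20 (mod 83), and 20^15 mod 83 = 22.
m₂ = c^(d_q) mod q: c ≡ 43 (mod 53), and 43^19 mod 53 = 4.
h = q_inv·(m₁ − m₂) mod p = 47·(22 − 4) mod 83 = 16.
m = m₂ + h·q = 4 + 16·53 = 852.

852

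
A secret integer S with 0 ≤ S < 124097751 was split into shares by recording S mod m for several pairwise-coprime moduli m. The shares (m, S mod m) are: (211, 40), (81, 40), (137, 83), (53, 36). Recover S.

84891037

Combine the congruences pairwise.
From S ≡ 40 (mod 211) write S = 40 + 211t. Substituting into S ≡ 40 (mod 81) gives 211t ≡ 0 (mod 81), and since 49⁻¹ ≡ 43 (mod 81), t ≡ 0. Hence S ≡ 40 + 211·0 = 40 (mod 17091).
From S ≡ 40 (mod 17091) write S = 40 + 17091t. Substituting into S ≡ 83 (mod 137) gives 17091t ≡ 43 (mod 137), and since 103⁻¹ ≡ 4 (mod 137), t ≡ 35. Hence S ≡ 40 + 17091·35 = 598225 (mod 2341467).
From S ≡ 598225 (mod 2341467) write S = 598225 + 2341467t. Substituting into S ≡ 36 (mod 53) gives 2341467t ≡ 22 (mod 53), and since 33⁻¹ ≡ 45 (mod 53), t ≡ 36. Hence S ≡ 598225 + 2341467·36 = 84891037 (mod 124097751).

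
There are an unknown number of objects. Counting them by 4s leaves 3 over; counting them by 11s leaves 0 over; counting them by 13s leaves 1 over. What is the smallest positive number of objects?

The moduli are pairwise coprime; M = 4·11·13 = 572.
M/4 = 143; 143 ≡ 3 (mod 4); 3·3 ≡ 1, so inverse 3.
M/11 = 52; 52 ≡ 8 (mod 11); 8·7 ≡ 1, so inverse 7.
M/13 = 44; 44 ≡ 5 (mod 13); 5·8 ≡ 1, so inverse 8.
N ≡ 3·143·3 + 0·52·7 + 1·44·8 = 1639.
1639 mod 572 = 495.

495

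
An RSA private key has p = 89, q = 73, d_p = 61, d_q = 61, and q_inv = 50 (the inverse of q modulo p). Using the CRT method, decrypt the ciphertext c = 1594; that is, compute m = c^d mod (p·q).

50

m₁ = c^(d_p) mod p: c ≡ 81 (mod 89), and 81^61 mod 89 = 50.
m₂ = c^(d_q) mod q: c ≡ 61 (mod 73), and 61^61 mod 73 = 50.
h = q_inv·(m₁ − m₂) mod p = 50·(50 − 50) mod 89 = 0.
m = m₂ + h·q = 50 + 0·73 = 50.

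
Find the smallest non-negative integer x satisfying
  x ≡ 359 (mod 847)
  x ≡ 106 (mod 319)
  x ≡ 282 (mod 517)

771129

Combine the congruences pairwise.
gcd(847, 319) = 11 and 11 | (106 − 359), so the pair is consistent; merging gives x ≡ 9676 (mod 24563), where 24563 = lcm(847, 319).
gcd(24563, 517) = 11 and 11 | (282 − 9676), so the pair is consistent; merging gives x ≡ 771129 (mod 1154461), where 1154461 = lcm(24563, 517).
The solution is unique modulo lcm(847, 319, 517) = 1154461.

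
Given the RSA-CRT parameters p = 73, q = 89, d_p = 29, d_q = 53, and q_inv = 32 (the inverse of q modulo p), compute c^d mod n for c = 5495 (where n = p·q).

m₁ = c^(d_p) mod p: c ≡ 20 (mod 73), and 20^29 mod 73 = 33.
m₂ = c^(d_q) mod q: c ≡ 66 (mod 89), and 66^53 mod 89 = 46.
h = q_inv·(m₁ − m₂) mod p = 32·(33 − 46) mod 73 = 22.
m = m₂ + h·q = 46 + 22·89 = 2004.

2004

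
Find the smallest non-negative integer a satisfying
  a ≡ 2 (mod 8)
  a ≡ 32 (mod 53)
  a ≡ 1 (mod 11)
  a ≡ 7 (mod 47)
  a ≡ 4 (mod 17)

3451922

The moduli are pairwise coprime; N = 8·53·11·47·17 = 3726536.
N/8 = 465817; 465817 ≡ 1 (mod 8), inverse 1.
N/53 = 70312; 70312 ≡ 34 (mod 53); 34·39 ≡ 1, so inverse 39.
N/11 = 338776; 338776 ≡ 9 (mod 11); 9·5 ≡ 1, so inverse 5.
N/47 = 79288; 79288 ≡ 46 (mod 47); 46·46 ≡ 1, so inverse 46.
N/17 = 219208; 219208 ≡ 10 (mod 17); 10·12 ≡ 1, so inverse 12.
a ≡ 2·465817·1 + 32·70312·39 + 1·338776·5 + 7·79288·46 + 4·219208·12 = 126427610.
126427610 mod 3726536 = 3451922.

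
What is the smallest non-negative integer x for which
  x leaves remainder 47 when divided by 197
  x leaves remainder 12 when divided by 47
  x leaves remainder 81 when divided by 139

The moduli are pairwise coprime; N = 197·47·139 = 1287001.
N/197 = 6533; 6533 ≡ 32 (mod 197); 32·117 ≡ 1, so inverse 117.
N/47 = 27383; 27383 ≡ 29 (mod 47); 29·13 ≡ 1, so inverse 13.
N/139 = 9259; 9259 ≡ 85 (mod 139); 85·18 ≡ 1, so inverse 18.
x ≡ 47·6533·117 + 12·27383·13 + 81·9259·18 = 53696337.
53696337 mod 1287001 = 929296.

929296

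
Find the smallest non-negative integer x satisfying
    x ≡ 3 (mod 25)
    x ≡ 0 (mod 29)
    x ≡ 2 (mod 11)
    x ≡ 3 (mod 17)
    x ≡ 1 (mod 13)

903553

The moduli are pairwise coprime; N = 25·29·11·17·13 = 1762475.
N/25 = 70499; 70499 ≡ 24 (mod 25); 24·24 ≡ 1, so inverse 24.
N/29 = 60775; 60775 ≡ 20 (mod 29); 20·16 ≡ 1, so inverse 16.
N/11 = 160225; 160225 ≡ 10 (mod 11); 10·10 ≡ 1, so inverse 10.
N/17 = 103675; 103675 ≡ 9 (mod 17); 9·2 ≡ 1, so inverse 2.
N/13 = 135575; 135575 ≡ 11 (mod 13); 11·6 ≡ 1, so inverse 6.
x ≡ 3·70499·24 + 0·60775·16 + 2·160225·10 + 3·103675·2 + 1·135575·6 = 9715928.
9715928 mod 1762475 = 903553.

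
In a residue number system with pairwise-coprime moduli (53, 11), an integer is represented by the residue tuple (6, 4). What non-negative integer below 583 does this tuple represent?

59

From x ≡ 6 (mod 53) write x = 6 + 53t. Substituting into x ≡ 4 (mod 11) gives 53t ≡ 9 (mod 11), and since 9⁻¹ ≡ 5 (mod 11), t ≡ 1. Hence x ≡ 6 + 53·1 = 59 (mod 583).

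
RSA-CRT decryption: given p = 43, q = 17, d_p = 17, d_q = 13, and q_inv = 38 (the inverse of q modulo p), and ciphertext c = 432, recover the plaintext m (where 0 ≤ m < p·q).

567

m₁ = c^(d_p) mod p: c ≡ 2 (mod 43), and 2^17 mod 43 = 8.
m₂ = c^(d_q) mod q: c ≡ 7 (mod 17), and 7^13 mod 17 = 6.
h = q_inv·(m₁ − m₂) mod p = 38·(8 − 6) mod 43 = 33.
m = m₂ + h·q = 6 + 33·17 = 567.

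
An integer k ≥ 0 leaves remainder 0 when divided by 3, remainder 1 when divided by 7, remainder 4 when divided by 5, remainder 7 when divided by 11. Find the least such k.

414

The moduli are pairwise coprime; N = 3·7·5·11 = 1155.
N/3 = 385; 385 ≡ 1 (mod 3), inverse 1.
N/7 = 165; 165 ≡ 4 (mod 7); 4·2 ≡ 1, so inverse 2.
N/5 = 231; 231 ≡ 1 (mod 5), inverse 1.
N/11 = 105; 105 ≡ 6 (mod 11); 6·2 ≡ 1, so inverse 2.
k ≡ 0·385·1 + 1·165·2 + 4·231·1 + 7·105·2 = 2724.
2724 mod 1155 = 414.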